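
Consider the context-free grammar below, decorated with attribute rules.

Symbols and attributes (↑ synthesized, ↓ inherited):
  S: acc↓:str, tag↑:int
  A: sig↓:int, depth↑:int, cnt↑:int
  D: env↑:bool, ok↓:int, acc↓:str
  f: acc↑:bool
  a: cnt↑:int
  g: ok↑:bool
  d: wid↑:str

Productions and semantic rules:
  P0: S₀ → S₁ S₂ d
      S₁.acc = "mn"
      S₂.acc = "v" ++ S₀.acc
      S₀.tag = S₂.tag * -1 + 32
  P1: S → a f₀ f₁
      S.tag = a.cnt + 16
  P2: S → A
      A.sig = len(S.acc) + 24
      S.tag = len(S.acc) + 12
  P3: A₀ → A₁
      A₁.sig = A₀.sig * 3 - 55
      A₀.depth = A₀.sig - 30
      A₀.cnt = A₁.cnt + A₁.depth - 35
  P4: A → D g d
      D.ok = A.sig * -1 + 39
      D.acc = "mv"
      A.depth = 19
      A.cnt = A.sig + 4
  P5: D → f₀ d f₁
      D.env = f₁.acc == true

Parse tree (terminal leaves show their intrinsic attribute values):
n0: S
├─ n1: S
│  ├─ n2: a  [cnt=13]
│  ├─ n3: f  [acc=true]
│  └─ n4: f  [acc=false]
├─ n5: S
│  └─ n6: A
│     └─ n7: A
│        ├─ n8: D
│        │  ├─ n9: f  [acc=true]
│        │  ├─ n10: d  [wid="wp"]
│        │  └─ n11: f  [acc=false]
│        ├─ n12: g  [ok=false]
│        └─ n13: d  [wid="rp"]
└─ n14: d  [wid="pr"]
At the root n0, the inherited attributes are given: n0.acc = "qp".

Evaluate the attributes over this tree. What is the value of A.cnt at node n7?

30

1. n0.acc = "qp"  [given at root]
2. n1.acc = "mn"  ["mn"]
3. n2.cnt = 13  [terminal]
4. n3.acc = true  [terminal]
5. n4.acc = false  [terminal]
6. n1.tag = 29  [a.cnt + 16]
7. n5.acc = "vqp"  ["v" ++ S₀.acc]
8. n6.sig = 27  [len(S.acc) + 24]
9. n7.sig = 26  [A₀.sig * 3 - 55]
10. n8.ok = 13  [A.sig * -1 + 39]
11. n8.acc = "mv"  ["mv"]
12. n9.acc = true  [terminal]
13. n10.wid = "wp"  [terminal]
14. n11.acc = false  [terminal]
15. n8.env = false  [f₁.acc == true]
16. n12.ok = false  [terminal]
17. n13.wid = "rp"  [terminal]
18. n7.depth = 19  [19]
19. n7.cnt = 30  [A.sig + 4]
20. n6.depth = -3  [A₀.sig - 30]
21. n6.cnt = 14  [A₁.cnt + A₁.depth - 35]
22. n5.tag = 15  [len(S.acc) + 12]
23. n14.wid = "pr"  [terminal]
24. n0.tag = 17  [S₂.tag * -1 + 32]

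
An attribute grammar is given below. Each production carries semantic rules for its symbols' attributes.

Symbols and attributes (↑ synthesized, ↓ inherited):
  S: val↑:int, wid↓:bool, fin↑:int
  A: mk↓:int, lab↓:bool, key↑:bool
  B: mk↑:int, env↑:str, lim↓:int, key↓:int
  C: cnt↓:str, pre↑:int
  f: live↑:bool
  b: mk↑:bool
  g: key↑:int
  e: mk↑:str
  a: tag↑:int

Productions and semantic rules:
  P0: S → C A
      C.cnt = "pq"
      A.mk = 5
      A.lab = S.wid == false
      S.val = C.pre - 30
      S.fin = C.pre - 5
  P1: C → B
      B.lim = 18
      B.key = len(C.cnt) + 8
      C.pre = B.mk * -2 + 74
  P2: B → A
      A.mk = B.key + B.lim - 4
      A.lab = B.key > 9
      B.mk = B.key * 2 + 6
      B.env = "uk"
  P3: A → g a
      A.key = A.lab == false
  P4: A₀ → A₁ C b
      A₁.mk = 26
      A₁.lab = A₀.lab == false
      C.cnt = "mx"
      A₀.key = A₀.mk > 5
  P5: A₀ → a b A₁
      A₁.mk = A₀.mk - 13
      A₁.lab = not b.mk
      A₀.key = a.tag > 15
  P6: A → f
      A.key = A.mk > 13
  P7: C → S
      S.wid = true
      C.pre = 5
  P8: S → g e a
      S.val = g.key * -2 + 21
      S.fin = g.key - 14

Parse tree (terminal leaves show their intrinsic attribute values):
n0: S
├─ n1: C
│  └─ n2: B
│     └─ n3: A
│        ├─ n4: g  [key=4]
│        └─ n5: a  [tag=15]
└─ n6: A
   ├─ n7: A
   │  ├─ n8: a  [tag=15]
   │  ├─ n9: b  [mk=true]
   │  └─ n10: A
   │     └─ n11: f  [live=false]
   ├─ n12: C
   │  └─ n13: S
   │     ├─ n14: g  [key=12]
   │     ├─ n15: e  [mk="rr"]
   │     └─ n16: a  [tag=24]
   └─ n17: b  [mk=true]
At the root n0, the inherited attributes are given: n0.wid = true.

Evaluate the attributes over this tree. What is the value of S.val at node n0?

-8

1. n0.wid = true  [given at root]
2. n1.cnt = "pq"  ["pq"]
3. n2.lim = 18  [18]
4. n2.key = 10  [len(C.cnt) + 8]
5. n3.mk = 24  [B.key + B.lim - 4]
6. n3.lab = true  [B.key > 9]
7. n4.key = 4  [terminal]
8. n5.tag = 15  [terminal]
9. n3.key = false  [A.lab == false]
10. n2.mk = 26  [B.key * 2 + 6]
11. n2.env = "uk"  ["uk"]
12. n1.pre = 22  [B.mk * -2 + 74]
13. n6.mk = 5  [5]
14. n6.lab = false  [S.wid == false]
15. n7.mk = 26  [26]
16. n7.lab = true  [A₀.lab == false]
17. n8.tag = 15  [terminal]
18. n9.mk = true  [terminal]
19. n10.mk = 13  [A₀.mk - 13]
20. n10.lab = false  [not b.mk]
21. n11.live = false  [terminal]
22. n10.key = false  [A.mk > 13]
23. n7.key = false  [a.tag > 15]
24. n12.cnt = "mx"  ["mx"]
25. n13.wid = true  [true]
26. n14.key = 12  [terminal]
27. n15.mk = "rr"  [terminal]
28. n16.tag = 24  [terminal]
29. n13.val = -3  [g.key * -2 + 21]
30. n13.fin = -2  [g.key - 14]
31. n12.pre = 5  [5]
32. n17.mk = true  [terminal]
33. n6.key = false  [A₀.mk > 5]
34. n0.val = -8  [C.pre - 30]
35. n0.fin = 17  [C.pre - 5]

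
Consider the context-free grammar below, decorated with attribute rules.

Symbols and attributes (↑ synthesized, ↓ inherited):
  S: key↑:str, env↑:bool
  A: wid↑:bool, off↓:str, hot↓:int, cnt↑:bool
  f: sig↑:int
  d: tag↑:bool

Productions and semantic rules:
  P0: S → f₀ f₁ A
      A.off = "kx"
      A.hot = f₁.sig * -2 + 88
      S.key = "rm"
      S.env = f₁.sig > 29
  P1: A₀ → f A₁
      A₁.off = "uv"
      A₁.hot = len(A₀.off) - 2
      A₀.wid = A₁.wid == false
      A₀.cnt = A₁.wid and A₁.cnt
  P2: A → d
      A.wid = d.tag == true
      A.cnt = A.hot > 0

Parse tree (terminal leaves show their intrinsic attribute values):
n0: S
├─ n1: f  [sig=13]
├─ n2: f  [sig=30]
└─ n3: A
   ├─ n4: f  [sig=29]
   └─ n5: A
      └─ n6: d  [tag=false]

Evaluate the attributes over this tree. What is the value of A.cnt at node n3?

false

1. n1.sig = 13  [terminal]
2. n2.sig = 30  [terminal]
3. n3.off = "kx"  ["kx"]
4. n3.hot = 28  [f₁.sig * -2 + 88]
5. n4.sig = 29  [terminal]
6. n5.off = "uv"  ["uv"]
7. n5.hot = 0  [len(A₀.off) - 2]
8. n6.tag = false  [terminal]
9. n5.wid = false  [d.tag == true]
10. n5.cnt = false  [A.hot > 0]
11. n3.wid = true  [A₁.wid == false]
12. n3.cnt = false  [A₁.wid and A₁.cnt]
13. n0.key = "rm"  ["rm"]
14. n0.env = true  [f₁.sig > 29]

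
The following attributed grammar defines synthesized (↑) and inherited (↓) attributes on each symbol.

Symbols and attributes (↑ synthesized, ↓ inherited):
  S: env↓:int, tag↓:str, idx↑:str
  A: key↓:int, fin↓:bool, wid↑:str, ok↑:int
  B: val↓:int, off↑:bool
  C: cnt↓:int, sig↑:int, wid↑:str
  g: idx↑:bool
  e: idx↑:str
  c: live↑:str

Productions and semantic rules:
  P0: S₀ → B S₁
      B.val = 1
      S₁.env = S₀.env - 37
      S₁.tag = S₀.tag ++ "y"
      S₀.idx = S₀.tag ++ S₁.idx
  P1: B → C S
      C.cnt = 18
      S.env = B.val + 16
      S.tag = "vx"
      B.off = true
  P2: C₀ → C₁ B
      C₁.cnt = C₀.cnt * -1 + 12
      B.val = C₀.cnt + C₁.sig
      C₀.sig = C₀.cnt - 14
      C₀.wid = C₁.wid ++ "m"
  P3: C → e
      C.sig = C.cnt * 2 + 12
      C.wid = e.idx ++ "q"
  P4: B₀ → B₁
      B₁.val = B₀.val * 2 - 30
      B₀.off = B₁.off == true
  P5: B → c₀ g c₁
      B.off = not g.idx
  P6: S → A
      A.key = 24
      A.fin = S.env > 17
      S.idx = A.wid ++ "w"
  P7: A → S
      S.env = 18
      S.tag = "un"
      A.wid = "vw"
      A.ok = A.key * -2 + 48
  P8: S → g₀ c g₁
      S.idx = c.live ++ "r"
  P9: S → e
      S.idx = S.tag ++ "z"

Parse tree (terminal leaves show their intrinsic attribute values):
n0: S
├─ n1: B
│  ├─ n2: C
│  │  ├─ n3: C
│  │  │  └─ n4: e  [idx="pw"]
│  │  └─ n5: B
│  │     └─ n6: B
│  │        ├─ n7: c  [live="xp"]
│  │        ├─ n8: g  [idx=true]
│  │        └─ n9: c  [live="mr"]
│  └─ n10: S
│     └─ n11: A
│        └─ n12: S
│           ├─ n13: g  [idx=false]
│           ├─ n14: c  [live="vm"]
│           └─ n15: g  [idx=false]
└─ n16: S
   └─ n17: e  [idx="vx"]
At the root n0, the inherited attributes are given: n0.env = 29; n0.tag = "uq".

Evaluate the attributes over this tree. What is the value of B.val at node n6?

6

1. n0.env = 29  [given at root]
2. n0.tag = "uq"  [given at root]
3. n1.val = 1  [1]
4. n2.cnt = 18  [18]
5. n3.cnt = -6  [C₀.cnt * -1 + 12]
6. n4.idx = "pw"  [terminal]
7. n3.sig = 0  [C.cnt * 2 + 12]
8. n3.wid = "pwq"  [e.idx ++ "q"]
9. n5.val = 18  [C₀.cnt + C₁.sig]
10. n6.val = 6  [B₀.val * 2 - 30]
11. n7.live = "xp"  [terminal]
12. n8.idx = true  [terminal]
13. n9.live = "mr"  [terminal]
14. n6.off = false  [not g.idx]
15. n5.off = false  [B₁.off == true]
16. n2.sig = 4  [C₀.cnt - 14]
17. n2.wid = "pwqm"  [C₁.wid ++ "m"]
18. n10.env = 17  [B.val + 16]
19. n10.tag = "vx"  ["vx"]
20. n11.key = 24  [24]
21. n11.fin = false  [S.env > 17]
22. n12.env = 18  [18]
23. n12.tag = "un"  ["un"]
24. n13.idx = false  [terminal]
25. n14.live = "vm"  [terminal]
26. n15.idx = false  [terminal]
27. n12.idx = "vmr"  [c.live ++ "r"]
28. n11.wid = "vw"  ["vw"]
29. n11.ok = 0  [A.key * -2 + 48]
30. n10.idx = "vww"  [A.wid ++ "w"]
31. n1.off = true  [true]
32. n16.env = -8  [S₀.env - 37]
33. n16.tag = "uqy"  [S₀.tag ++ "y"]
34. n17.idx = "vx"  [terminal]
35. n16.idx = "uqyz"  [S.tag ++ "z"]
36. n0.idx = "uquqyz"  [S₀.tag ++ S₁.idx]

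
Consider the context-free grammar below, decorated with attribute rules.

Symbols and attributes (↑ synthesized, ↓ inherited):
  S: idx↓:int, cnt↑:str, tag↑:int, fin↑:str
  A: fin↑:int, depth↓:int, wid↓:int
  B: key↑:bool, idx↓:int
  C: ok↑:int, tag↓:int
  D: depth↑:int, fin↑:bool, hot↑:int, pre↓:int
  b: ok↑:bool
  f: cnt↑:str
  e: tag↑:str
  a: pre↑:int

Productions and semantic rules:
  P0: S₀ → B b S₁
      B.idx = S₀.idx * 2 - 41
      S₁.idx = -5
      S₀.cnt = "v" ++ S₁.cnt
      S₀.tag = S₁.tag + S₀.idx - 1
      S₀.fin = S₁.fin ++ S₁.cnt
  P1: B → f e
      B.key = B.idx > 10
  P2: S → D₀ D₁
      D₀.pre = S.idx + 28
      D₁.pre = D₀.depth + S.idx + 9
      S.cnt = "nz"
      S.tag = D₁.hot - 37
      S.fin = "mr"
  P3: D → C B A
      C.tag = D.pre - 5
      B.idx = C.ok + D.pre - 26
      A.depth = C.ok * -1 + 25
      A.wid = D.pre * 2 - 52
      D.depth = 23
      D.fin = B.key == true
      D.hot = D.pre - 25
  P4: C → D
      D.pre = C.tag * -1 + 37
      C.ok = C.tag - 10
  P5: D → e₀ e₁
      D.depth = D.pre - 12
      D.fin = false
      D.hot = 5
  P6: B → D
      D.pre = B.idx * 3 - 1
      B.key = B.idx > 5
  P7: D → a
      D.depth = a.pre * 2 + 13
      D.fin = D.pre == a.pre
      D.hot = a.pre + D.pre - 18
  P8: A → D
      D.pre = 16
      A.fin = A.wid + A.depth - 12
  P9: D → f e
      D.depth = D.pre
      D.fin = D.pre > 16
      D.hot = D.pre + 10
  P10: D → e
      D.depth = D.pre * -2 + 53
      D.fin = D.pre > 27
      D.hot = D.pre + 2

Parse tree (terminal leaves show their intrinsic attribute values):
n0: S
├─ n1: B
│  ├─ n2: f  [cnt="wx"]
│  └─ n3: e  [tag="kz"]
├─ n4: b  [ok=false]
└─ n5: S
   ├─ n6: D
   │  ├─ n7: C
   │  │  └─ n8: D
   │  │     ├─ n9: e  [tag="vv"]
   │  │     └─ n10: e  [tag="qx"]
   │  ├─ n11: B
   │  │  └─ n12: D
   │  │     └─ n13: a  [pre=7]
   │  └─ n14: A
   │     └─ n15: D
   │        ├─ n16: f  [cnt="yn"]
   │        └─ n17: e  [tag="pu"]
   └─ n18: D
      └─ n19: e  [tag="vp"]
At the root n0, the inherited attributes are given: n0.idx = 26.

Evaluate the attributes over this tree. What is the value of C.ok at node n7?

1. n0.idx = 26  [given at root]
2. n1.idx = 11  [S₀.idx * 2 - 41]
3. n2.cnt = "wx"  [terminal]
4. n3.tag = "kz"  [terminal]
5. n1.key = true  [B.idx > 10]
6. n4.ok = false  [terminal]
7. n5.idx = -5  [-5]
8. n6.pre = 23  [S.idx + 28]
9. n7.tag = 18  [D.pre - 5]
10. n8.pre = 19  [C.tag * -1 + 37]
11. n9.tag = "vv"  [terminal]
12. n10.tag = "qx"  [terminal]
13. n8.depth = 7  [D.pre - 12]
14. n8.fin = false  [false]
15. n8.hot = 5  [5]
16. n7.ok = 8  [C.tag - 10]
17. n11.idx = 5  [C.ok + D.pre - 26]
18. n12.pre = 14  [B.idx * 3 - 1]
19. n13.pre = 7  [terminal]
20. n12.depth = 27  [a.pre * 2 + 13]
21. n12.fin = false  [D.pre == a.pre]
22. n12.hot = 3  [a.pre + D.pre - 18]
23. n11.key = false  [B.idx > 5]
24. n14.depth = 17  [C.ok * -1 + 25]
25. n14.wid = -6  [D.pre * 2 - 52]
26. n15.pre = 16  [16]
27. n16.cnt = "yn"  [terminal]
28. n17.tag = "pu"  [terminal]
29. n15.depth = 16  [D.pre]
30. n15.fin = false  [D.pre > 16]
31. n15.hot = 26  [D.pre + 10]
32. n14.fin = -1  [A.wid + A.depth - 12]
33. n6.depth = 23  [23]
34. n6.fin = false  [B.key == true]
35. n6.hot = -2  [D.pre - 25]
36. n18.pre = 27  [D₀.depth + S.idx + 9]
37. n19.tag = "vp"  [terminal]
38. n18.depth = -1  [D.pre * -2 + 53]
39. n18.fin = false  [D.pre > 27]
40. n18.hot = 29  [D.pre + 2]
41. n5.cnt = "nz"  ["nz"]
42. n5.tag = -8  [D₁.hot - 37]
43. n5.fin = "mr"  ["mr"]
44. n0.cnt = "vnz"  ["v" ++ S₁.cnt]
45. n0.tag = 17  [S₁.tag + S₀.idx - 1]
46. n0.fin = "mrnz"  [S₁.fin ++ S₁.cnt]

8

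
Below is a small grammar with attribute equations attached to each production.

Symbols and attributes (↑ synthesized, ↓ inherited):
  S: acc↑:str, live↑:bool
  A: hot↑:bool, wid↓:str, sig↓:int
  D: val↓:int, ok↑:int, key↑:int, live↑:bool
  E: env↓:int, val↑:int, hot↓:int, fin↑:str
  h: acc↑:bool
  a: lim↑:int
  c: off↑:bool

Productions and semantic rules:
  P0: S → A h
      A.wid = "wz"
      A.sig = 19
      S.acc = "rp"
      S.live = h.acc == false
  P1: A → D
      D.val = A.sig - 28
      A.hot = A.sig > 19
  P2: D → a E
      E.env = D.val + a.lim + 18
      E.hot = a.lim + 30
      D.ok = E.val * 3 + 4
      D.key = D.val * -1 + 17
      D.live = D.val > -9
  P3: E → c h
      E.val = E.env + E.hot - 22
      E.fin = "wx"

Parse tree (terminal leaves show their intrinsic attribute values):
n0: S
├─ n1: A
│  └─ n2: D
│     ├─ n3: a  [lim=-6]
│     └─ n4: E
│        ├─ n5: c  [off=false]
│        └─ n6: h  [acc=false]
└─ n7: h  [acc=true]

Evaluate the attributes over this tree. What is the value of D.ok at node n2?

19

1. n1.wid = "wz"  ["wz"]
2. n1.sig = 19  [19]
3. n2.val = -9  [A.sig - 28]
4. n3.lim = -6  [terminal]
5. n4.env = 3  [D.val + a.lim + 18]
6. n4.hot = 24  [a.lim + 30]
7. n5.off = false  [terminal]
8. n6.acc = false  [terminal]
9. n4.val = 5  [E.env + E.hot - 22]
10. n4.fin = "wx"  ["wx"]
11. n2.ok = 19  [E.val * 3 + 4]
12. n2.key = 26  [D.val * -1 + 17]
13. n2.live = false  [D.val > -9]
14. n1.hot = false  [A.sig > 19]
15. n7.acc = true  [terminal]
16. n0.acc = "rp"  ["rp"]
17. n0.live = false  [h.acc == false]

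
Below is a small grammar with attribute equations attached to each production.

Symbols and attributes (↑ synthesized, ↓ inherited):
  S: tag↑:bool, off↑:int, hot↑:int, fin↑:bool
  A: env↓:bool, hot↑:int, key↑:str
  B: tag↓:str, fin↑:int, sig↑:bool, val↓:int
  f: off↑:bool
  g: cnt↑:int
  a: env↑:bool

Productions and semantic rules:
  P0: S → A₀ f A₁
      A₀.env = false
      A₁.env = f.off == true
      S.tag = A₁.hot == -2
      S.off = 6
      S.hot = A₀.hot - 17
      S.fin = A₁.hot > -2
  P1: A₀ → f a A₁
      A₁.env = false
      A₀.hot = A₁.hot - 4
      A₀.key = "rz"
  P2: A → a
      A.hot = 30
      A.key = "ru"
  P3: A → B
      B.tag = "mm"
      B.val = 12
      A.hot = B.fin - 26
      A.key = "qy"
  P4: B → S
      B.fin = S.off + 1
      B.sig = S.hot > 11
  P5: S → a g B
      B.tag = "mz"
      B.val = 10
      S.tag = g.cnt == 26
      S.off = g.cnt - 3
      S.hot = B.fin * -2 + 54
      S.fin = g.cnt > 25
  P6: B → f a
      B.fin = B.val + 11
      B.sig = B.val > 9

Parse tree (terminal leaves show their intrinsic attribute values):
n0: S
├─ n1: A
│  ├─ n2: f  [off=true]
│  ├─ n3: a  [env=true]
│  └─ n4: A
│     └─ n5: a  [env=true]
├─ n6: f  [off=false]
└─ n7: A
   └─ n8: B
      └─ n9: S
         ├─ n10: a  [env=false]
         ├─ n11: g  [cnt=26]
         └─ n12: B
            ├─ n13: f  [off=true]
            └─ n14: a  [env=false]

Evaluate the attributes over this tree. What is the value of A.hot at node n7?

-2

1. n1.env = false  [false]
2. n2.off = true  [terminal]
3. n3.env = true  [terminal]
4. n4.env = false  [false]
5. n5.env = true  [terminal]
6. n4.hot = 30  [30]
7. n4.key = "ru"  ["ru"]
8. n1.hot = 26  [A₁.hot - 4]
9. n1.key = "rz"  ["rz"]
10. n6.off = false  [terminal]
11. n7.env = false  [f.off == true]
12. n8.tag = "mm"  ["mm"]
13. n8.val = 12  [12]
14. n10.env = false  [terminal]
15. n11.cnt = 26  [terminal]
16. n12.tag = "mz"  ["mz"]
17. n12.val = 10  [10]
18. n13.off = true  [terminal]
19. n14.env = false  [terminal]
20. n12.fin = 21  [B.val + 11]
21. n12.sig = true  [B.val > 9]
22. n9.tag = true  [g.cnt == 26]
23. n9.off = 23  [g.cnt - 3]
24. n9.hot = 12  [B.fin * -2 + 54]
25. n9.fin = true  [g.cnt > 25]
26. n8.fin = 24  [S.off + 1]
27. n8.sig = true  [S.hot > 11]
28. n7.hot = -2  [B.fin - 26]
29. n7.key = "qy"  ["qy"]
30. n0.tag = true  [A₁.hot == -2]
31. n0.off = 6  [6]
32. n0.hot = 9  [A₀.hot - 17]
33. n0.fin = false  [A₁.hot > -2]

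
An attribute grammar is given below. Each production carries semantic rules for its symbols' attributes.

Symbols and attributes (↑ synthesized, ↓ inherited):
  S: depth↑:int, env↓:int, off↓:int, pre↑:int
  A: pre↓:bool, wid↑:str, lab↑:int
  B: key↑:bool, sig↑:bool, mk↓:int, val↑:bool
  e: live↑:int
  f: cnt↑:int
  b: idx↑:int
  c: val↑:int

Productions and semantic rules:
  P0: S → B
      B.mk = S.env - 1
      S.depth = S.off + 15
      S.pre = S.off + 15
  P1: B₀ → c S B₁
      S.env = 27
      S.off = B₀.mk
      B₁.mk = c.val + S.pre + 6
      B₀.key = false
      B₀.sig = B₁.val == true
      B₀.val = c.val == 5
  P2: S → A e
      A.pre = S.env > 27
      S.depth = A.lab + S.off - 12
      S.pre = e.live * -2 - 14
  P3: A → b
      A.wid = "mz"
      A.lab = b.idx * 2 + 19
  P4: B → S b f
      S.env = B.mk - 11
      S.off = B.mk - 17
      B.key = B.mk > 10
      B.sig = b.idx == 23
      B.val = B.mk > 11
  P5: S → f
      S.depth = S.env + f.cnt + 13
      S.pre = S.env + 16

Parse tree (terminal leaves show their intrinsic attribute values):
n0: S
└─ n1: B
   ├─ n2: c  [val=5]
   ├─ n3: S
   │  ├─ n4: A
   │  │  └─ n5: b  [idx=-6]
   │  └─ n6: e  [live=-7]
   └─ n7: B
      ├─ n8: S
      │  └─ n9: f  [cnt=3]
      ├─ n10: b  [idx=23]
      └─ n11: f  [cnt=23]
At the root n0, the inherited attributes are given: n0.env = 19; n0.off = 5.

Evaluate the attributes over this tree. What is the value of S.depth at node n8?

16

1. n0.env = 19  [given at root]
2. n0.off = 5  [given at root]
3. n1.mk = 18  [S.env - 1]
4. n2.val = 5  [terminal]
5. n3.env = 27  [27]
6. n3.off = 18  [B₀.mk]
7. n4.pre = false  [S.env > 27]
8. n5.idx = -6  [terminal]
9. n4.wid = "mz"  ["mz"]
10. n4.lab = 7  [b.idx * 2 + 19]
11. n6.live = -7  [terminal]
12. n3.depth = 13  [A.lab + S.off - 12]
13. n3.pre = 0  [e.live * -2 - 14]
14. n7.mk = 11  [c.val + S.pre + 6]
15. n8.env = 0  [B.mk - 11]
16. n8.off = -6  [B.mk - 17]
17. n9.cnt = 3  [terminal]
18. n8.depth = 16  [S.env + f.cnt + 13]
19. n8.pre = 16  [S.env + 16]
20. n10.idx = 23  [terminal]
21. n11.cnt = 23  [terminal]
22. n7.key = true  [B.mk > 10]
23. n7.sig = true  [b.idx == 23]
24. n7.val = false  [B.mk > 11]
25. n1.key = false  [false]
26. n1.sig = false  [B₁.val == true]
27. n1.val = true  [c.val == 5]
28. n0.depth = 20  [S.off + 15]
29. n0.pre = 20  [S.off + 15]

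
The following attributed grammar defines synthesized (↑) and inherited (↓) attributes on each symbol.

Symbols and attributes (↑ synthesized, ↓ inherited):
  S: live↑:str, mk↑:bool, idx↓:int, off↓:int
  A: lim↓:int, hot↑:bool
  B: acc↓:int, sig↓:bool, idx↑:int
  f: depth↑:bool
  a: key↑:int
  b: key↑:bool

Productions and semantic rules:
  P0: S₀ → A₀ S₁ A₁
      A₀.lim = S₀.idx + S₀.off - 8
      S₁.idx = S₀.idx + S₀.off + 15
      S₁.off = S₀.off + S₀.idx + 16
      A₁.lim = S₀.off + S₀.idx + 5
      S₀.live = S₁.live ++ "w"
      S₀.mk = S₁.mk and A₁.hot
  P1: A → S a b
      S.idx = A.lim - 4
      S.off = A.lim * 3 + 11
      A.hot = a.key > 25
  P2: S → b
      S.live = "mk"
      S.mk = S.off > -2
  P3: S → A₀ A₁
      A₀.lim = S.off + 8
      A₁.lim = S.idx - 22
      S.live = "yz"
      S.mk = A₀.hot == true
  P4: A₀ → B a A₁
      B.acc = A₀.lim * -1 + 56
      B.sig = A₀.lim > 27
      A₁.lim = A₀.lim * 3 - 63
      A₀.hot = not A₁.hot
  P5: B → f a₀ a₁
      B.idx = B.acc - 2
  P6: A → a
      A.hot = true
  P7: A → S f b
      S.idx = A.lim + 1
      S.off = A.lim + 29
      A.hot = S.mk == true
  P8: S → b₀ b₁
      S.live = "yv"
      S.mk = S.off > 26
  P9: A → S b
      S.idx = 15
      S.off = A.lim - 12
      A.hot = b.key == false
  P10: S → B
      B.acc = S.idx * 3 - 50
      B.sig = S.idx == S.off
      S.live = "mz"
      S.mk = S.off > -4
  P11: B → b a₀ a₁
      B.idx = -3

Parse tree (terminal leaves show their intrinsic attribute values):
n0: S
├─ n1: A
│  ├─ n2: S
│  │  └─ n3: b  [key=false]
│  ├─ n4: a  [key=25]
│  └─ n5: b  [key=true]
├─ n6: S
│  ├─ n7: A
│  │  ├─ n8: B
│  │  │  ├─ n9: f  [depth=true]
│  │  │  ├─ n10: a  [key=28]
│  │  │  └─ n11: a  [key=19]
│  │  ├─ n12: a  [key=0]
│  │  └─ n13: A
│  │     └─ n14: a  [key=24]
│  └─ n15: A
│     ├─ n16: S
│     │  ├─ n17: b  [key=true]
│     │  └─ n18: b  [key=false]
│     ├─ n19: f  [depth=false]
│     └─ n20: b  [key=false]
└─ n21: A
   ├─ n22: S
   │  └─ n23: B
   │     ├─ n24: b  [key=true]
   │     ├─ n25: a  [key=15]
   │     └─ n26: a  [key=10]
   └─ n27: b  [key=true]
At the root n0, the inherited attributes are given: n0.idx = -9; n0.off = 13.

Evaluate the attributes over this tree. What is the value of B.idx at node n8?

26

1. n0.idx = -9  [given at root]
2. n0.off = 13  [given at root]
3. n1.lim = -4  [S₀.idx + S₀.off - 8]
4. n2.idx = -8  [A.lim - 4]
5. n2.off = -1  [A.lim * 3 + 11]
6. n3.key = false  [terminal]
7. n2.live = "mk"  ["mk"]
8. n2.mk = true  [S.off > -2]
9. n4.key = 25  [terminal]
10. n5.key = true  [terminal]
11. n1.hot = false  [a.key > 25]
12. n6.idx = 19  [S₀.idx + S₀.off + 15]
13. n6.off = 20  [S₀.off + S₀.idx + 16]
14. n7.lim = 28  [S.off + 8]
15. n8.acc = 28  [A₀.lim * -1 + 56]
16. n8.sig = true  [A₀.lim > 27]
17. n9.depth = true  [terminal]
18. n10.key = 28  [terminal]
19. n11.key = 19  [terminal]
20. n8.idx = 26  [B.acc - 2]
21. n12.key = 0  [terminal]
22. n13.lim = 21  [A₀.lim * 3 - 63]
23. n14.key = 24  [terminal]
24. n13.hot = true  [true]
25. n7.hot = false  [not A₁.hot]
26. n15.lim = -3  [S.idx - 22]
27. n16.idx = -2  [A.lim + 1]
28. n16.off = 26  [A.lim + 29]
29. n17.key = true  [terminal]
30. n18.key = false  [terminal]
31. n16.live = "yv"  ["yv"]
32. n16.mk = false  [S.off > 26]
33. n19.depth = false  [terminal]
34. n20.key = false  [terminal]
35. n15.hot = false  [S.mk == true]
36. n6.live = "yz"  ["yz"]
37. n6.mk = false  [A₀.hot == true]
38. n21.lim = 9  [S₀.off + S₀.idx + 5]
39. n22.idx = 15  [15]
40. n22.off = -3  [A.lim - 12]
41. n23.acc = -5  [S.idx * 3 - 50]
42. n23.sig = false  [S.idx == S.off]
43. n24.key = true  [terminal]
44. n25.key = 15  [terminal]
45. n26.key = 10  [terminal]
46. n23.idx = -3  [-3]
47. n22.live = "mz"  ["mz"]
48. n22.mk = true  [S.off > -4]
49. n27.key = true  [terminal]
50. n21.hot = false  [b.key == false]
51. n0.live = "yzw"  [S₁.live ++ "w"]
52. n0.mk = false  [S₁.mk and A₁.hot]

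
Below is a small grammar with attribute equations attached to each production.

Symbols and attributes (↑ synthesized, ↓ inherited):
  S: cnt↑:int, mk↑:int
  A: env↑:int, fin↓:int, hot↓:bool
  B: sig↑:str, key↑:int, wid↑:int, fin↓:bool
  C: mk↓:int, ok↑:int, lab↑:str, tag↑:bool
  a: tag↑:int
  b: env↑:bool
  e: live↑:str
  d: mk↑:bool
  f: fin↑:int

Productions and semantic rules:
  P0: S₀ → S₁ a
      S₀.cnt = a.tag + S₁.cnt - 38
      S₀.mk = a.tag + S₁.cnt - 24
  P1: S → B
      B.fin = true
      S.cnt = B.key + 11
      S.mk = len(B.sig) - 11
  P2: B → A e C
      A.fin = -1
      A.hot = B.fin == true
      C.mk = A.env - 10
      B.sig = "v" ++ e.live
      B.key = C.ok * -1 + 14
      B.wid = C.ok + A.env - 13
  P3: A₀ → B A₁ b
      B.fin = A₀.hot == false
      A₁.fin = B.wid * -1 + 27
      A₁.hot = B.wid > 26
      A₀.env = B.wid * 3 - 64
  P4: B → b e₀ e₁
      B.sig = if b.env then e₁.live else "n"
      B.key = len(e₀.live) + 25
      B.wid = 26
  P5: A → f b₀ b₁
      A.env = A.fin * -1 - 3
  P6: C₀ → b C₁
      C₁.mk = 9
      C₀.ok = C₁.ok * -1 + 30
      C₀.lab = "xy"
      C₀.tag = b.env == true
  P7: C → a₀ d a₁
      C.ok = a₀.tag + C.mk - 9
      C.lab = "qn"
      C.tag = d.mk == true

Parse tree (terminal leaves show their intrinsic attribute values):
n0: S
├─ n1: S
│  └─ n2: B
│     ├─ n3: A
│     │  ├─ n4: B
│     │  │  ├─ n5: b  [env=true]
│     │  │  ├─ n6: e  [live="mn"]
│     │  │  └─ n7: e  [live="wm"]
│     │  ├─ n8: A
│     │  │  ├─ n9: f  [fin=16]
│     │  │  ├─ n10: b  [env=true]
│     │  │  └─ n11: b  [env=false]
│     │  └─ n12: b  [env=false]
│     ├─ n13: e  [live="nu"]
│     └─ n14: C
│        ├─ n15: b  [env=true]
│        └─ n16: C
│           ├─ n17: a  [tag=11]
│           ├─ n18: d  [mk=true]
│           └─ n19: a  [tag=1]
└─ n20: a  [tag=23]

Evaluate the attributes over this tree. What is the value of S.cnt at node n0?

1. n2.fin = true  [true]
2. n3.fin = -1  [-1]
3. n3.hot = true  [B.fin == true]
4. n4.fin = false  [A₀.hot == false]
5. n5.env = true  [terminal]
6. n6.live = "mn"  [terminal]
7. n7.live = "wm"  [terminal]
8. n4.sig = "wm"  [if b.env then e₁.live else "n"]
9. n4.key = 27  [len(e₀.live) + 25]
10. n4.wid = 26  [26]
11. n8.fin = 1  [B.wid * -1 + 27]
12. n8.hot = false  [B.wid > 26]
13. n9.fin = 16  [terminal]
14. n10.env = true  [terminal]
15. n11.env = false  [terminal]
16. n8.env = -4  [A.fin * -1 - 3]
17. n12.env = false  [terminal]
18. n3.env = 14  [B.wid * 3 - 64]
19. n13.live = "nu"  [terminal]
20. n14.mk = 4  [A.env - 10]
21. n15.env = true  [terminal]
22. n16.mk = 9  [9]
23. n17.tag = 11  [terminal]
24. n18.mk = true  [terminal]
25. n19.tag = 1  [terminal]
26. n16.ok = 11  [a₀.tag + C.mk - 9]
27. n16.lab = "qn"  ["qn"]
28. n16.tag = true  [d.mk == true]
29. n14.ok = 19  [C₁.ok * -1 + 30]
30. n14.lab = "xy"  ["xy"]
31. n14.tag = true  [b.env == true]
32. n2.sig = "vnu"  ["v" ++ e.live]
33. n2.key = -5  [C.ok * -1 + 14]
34. n2.wid = 20  [C.ok + A.env - 13]
35. n1.cnt = 6  [B.key + 11]
36. n1.mk = -8  [len(B.sig) - 11]
37. n20.tag = 23  [terminal]
38. n0.cnt = -9  [a.tag + S₁.cnt - 38]
39. n0.mk = 5  [a.tag + S₁.cnt - 24]

-9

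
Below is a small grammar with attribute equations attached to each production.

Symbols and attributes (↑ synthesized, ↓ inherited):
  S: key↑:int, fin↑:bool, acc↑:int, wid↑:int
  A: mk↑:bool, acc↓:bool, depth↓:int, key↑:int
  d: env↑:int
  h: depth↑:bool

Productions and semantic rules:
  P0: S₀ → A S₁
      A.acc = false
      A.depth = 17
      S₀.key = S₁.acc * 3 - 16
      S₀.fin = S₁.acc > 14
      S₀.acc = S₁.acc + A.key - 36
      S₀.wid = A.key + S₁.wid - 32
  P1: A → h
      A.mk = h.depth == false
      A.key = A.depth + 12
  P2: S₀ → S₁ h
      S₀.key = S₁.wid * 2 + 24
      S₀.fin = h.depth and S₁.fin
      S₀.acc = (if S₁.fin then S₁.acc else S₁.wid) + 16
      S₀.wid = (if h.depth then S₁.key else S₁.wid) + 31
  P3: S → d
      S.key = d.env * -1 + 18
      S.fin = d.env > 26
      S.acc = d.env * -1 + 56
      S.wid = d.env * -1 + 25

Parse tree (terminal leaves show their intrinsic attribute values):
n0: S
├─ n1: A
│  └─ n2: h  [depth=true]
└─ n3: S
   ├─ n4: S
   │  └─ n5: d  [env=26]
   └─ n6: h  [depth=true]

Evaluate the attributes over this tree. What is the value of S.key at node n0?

29

1. n1.acc = false  [false]
2. n1.depth = 17  [17]
3. n2.depth = true  [terminal]
4. n1.mk = false  [h.depth == false]
5. n1.key = 29  [A.depth + 12]
6. n5.env = 26  [terminal]
7. n4.key = -8  [d.env * -1 + 18]
8. n4.fin = false  [d.env > 26]
9. n4.acc = 30  [d.env * -1 + 56]
10. n4.wid = -1  [d.env * -1 + 25]
11. n6.depth = true  [terminal]
12. n3.key = 22  [S₁.wid * 2 + 24]
13. n3.fin = false  [h.depth and S₁.fin]
14. n3.acc = 15  [(if S₁.fin then S₁.acc else S₁.wid) + 16]
15. n3.wid = 23  [(if h.depth then S₁.key else S₁.wid) + 31]
16. n0.key = 29  [S₁.acc * 3 - 16]
17. n0.fin = true  [S₁.acc > 14]
18. n0.acc = 8  [S₁.acc + A.key - 36]
19. n0.wid = 20  [A.key + S₁.wid - 32]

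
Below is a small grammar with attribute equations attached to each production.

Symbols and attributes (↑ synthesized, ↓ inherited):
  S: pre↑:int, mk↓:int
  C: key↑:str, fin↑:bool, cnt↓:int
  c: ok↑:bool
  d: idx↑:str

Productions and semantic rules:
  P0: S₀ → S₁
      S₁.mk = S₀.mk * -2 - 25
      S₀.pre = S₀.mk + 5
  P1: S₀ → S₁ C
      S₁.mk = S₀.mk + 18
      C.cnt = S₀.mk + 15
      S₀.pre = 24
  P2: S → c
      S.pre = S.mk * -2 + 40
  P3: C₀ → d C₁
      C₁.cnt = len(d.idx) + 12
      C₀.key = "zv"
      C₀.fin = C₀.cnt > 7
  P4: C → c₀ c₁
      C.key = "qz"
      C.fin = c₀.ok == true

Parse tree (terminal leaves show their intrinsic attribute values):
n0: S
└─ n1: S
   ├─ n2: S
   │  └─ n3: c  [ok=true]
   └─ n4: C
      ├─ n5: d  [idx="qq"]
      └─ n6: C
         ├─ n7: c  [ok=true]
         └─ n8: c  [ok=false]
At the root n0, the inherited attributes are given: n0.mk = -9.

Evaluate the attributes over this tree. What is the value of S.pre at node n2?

1. n0.mk = -9  [given at root]
2. n1.mk = -7  [S₀.mk * -2 - 25]
3. n2.mk = 11  [S₀.mk + 18]
4. n3.ok = true  [terminal]
5. n2.pre = 18  [S.mk * -2 + 40]
6. n4.cnt = 8  [S₀.mk + 15]
7. n5.idx = "qq"  [terminal]
8. n6.cnt = 14  [len(d.idx) + 12]
9. n7.ok = true  [terminal]
10. n8.ok = false  [terminal]
11. n6.key = "qz"  ["qz"]
12. n6.fin = true  [c₀.ok == true]
13. n4.key = "zv"  ["zv"]
14. n4.fin = true  [C₀.cnt > 7]
15. n1.pre = 24  [24]
16. n0.pre = -4  [S₀.mk + 5]

18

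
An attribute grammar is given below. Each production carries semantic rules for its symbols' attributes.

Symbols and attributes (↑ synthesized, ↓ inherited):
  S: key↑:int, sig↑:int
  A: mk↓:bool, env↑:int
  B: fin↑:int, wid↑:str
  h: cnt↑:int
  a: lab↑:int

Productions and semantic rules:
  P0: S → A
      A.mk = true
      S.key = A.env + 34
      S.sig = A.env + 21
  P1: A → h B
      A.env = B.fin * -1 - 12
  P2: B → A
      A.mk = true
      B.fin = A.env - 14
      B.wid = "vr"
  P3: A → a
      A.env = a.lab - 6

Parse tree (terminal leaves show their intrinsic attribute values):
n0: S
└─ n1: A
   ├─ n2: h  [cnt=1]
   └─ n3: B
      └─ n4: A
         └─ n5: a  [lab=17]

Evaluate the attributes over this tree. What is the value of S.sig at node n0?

12

1. n1.mk = true  [true]
2. n2.cnt = 1  [terminal]
3. n4.mk = true  [true]
4. n5.lab = 17  [terminal]
5. n4.env = 11  [a.lab - 6]
6. n3.fin = -3  [A.env - 14]
7. n3.wid = "vr"  ["vr"]
8. n1.env = -9  [B.fin * -1 - 12]
9. n0.key = 25  [A.env + 34]
10. n0.sig = 12  [A.env + 21]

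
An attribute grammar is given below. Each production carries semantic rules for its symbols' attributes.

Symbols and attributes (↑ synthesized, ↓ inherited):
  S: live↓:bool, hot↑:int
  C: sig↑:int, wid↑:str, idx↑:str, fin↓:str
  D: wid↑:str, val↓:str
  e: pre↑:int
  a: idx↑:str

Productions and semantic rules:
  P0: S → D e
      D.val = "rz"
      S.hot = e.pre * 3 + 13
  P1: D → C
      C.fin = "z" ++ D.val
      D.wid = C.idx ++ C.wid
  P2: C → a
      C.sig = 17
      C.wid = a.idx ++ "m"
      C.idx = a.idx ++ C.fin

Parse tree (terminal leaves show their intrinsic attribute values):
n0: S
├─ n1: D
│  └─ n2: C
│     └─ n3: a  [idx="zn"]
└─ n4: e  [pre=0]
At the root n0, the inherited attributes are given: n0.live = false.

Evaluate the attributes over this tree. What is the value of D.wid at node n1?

"znzrzznm"

1. n0.live = false  [given at root]
2. n1.val = "rz"  ["rz"]
3. n2.fin = "zrz"  ["z" ++ D.val]
4. n3.idx = "zn"  [terminal]
5. n2.sig = 17  [17]
6. n2.wid = "znm"  [a.idx ++ "m"]
7. n2.idx = "znzrz"  [a.idx ++ C.fin]
8. n1.wid = "znzrzznm"  [C.idx ++ C.wid]
9. n4.pre = 0  [terminal]
10. n0.hot = 13  [e.pre * 3 + 13]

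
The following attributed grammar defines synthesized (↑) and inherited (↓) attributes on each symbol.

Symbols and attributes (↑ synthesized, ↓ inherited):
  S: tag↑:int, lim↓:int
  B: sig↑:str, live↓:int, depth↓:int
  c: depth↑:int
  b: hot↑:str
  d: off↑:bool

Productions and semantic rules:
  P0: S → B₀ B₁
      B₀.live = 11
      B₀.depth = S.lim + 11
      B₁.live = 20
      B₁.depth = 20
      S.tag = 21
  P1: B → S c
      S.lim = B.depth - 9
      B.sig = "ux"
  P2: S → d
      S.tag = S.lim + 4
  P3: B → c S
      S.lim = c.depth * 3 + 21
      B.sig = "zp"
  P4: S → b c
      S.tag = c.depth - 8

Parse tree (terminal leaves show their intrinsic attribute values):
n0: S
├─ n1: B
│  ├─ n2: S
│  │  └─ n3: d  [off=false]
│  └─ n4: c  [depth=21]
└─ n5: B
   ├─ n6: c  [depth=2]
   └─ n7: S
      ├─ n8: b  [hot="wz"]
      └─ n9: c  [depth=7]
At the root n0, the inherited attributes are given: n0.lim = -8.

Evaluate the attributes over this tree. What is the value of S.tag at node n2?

1. n0.lim = -8  [given at root]
2. n1.live = 11  [11]
3. n1.depth = 3  [S.lim + 11]
4. n2.lim = -6  [B.depth - 9]
5. n3.off = false  [terminal]
6. n2.tag = -2  [S.lim + 4]
7. n4.depth = 21  [terminal]
8. n1.sig = "ux"  ["ux"]
9. n5.live = 20  [20]
10. n5.depth = 20  [20]
11. n6.depth = 2  [terminal]
12. n7.lim = 27  [c.depth * 3 + 21]
13. n8.hot = "wz"  [terminal]
14. n9.depth = 7  [terminal]
15. n7.tag = -1  [c.depth - 8]
16. n5.sig = "zp"  ["zp"]
17. n0.tag = 21  [21]

-2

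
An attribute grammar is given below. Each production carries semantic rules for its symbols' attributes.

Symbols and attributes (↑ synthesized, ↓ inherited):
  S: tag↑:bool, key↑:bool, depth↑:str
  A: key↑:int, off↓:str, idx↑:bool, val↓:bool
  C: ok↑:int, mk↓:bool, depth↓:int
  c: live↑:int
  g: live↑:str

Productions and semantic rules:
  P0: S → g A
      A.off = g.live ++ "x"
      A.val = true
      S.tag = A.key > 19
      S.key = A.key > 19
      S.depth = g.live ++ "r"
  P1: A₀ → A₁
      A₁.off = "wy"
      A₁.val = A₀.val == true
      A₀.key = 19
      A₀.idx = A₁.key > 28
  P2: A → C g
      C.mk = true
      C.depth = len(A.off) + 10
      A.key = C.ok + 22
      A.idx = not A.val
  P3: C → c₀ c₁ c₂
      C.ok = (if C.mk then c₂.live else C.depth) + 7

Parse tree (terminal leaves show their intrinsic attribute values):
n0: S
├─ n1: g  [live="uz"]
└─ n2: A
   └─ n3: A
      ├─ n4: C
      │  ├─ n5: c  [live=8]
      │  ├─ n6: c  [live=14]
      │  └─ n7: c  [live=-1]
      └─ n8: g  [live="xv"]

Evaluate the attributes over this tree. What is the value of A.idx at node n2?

1. n1.live = "uz"  [terminal]
2. n2.off = "uzx"  [g.live ++ "x"]
3. n2.val = true  [true]
4. n3.off = "wy"  ["wy"]
5. n3.val = true  [A₀.val == true]
6. n4.mk = true  [true]
7. n4.depth = 12  [len(A.off) + 10]
8. n5.live = 8  [terminal]
9. n6.live = 14  [terminal]
10. n7.live = -1  [terminal]
11. n4.ok = 6  [(if C.mk then c₂.live else C.depth) + 7]
12. n8.live = "xv"  [terminal]
13. n3.key = 28  [C.ok + 22]
14. n3.idx = false  [not A.val]
15. n2.key = 19  [19]
16. n2.idx = false  [A₁.key > 28]
17. n0.tag = false  [A.key > 19]
18. n0.key = false  [A.key > 19]
19. n0.depth = "uzr"  [g.live ++ "r"]

false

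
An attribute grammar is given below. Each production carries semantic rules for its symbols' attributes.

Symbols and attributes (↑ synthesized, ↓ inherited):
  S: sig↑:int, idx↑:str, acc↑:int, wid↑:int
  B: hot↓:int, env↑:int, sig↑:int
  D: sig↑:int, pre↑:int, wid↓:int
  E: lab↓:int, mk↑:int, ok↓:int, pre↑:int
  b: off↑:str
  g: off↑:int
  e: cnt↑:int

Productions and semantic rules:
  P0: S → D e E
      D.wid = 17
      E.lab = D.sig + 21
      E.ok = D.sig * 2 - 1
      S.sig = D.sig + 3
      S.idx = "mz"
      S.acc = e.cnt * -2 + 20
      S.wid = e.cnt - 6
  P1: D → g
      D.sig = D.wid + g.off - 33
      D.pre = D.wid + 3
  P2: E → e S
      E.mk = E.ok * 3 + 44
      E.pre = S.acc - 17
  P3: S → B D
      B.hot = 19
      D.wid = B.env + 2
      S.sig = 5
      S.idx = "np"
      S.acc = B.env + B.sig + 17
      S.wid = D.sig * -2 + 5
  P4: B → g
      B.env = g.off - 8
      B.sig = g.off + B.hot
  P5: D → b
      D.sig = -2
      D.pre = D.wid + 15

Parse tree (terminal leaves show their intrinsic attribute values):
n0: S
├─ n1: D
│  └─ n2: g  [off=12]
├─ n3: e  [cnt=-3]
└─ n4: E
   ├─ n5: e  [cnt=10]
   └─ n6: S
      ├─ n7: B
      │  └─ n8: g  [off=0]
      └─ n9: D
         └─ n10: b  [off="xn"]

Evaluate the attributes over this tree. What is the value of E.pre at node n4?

1. n1.wid = 17  [17]
2. n2.off = 12  [terminal]
3. n1.sig = -4  [D.wid + g.off - 33]
4. n1.pre = 20  [D.wid + 3]
5. n3.cnt = -3  [terminal]
6. n4.lab = 17  [D.sig + 21]
7. n4.ok = -9  [D.sig * 2 - 1]
8. n5.cnt = 10  [terminal]
9. n7.hot = 19  [19]
10. n8.off = 0  [terminal]
11. n7.env = -8  [g.off - 8]
12. n7.sig = 19  [g.off + B.hot]
13. n9.wid = -6  [B.env + 2]
14. n10.off = "xn"  [terminal]
15. n9.sig = -2  [-2]
16. n9.pre = 9  [D.wid + 15]
17. n6.sig = 5  [5]
18. n6.idx = "np"  ["np"]
19. n6.acc = 28  [B.env + B.sig + 17]
20. n6.wid = 9  [D.sig * -2 + 5]
21. n4.mk = 17  [E.ok * 3 + 44]
22. n4.pre = 11  [S.acc - 17]
23. n0.sig = -1  [D.sig + 3]
24. n0.idx = "mz"  ["mz"]
25. n0.acc = 26  [e.cnt * -2 + 20]
26. n0.wid = -9  [e.cnt - 6]

11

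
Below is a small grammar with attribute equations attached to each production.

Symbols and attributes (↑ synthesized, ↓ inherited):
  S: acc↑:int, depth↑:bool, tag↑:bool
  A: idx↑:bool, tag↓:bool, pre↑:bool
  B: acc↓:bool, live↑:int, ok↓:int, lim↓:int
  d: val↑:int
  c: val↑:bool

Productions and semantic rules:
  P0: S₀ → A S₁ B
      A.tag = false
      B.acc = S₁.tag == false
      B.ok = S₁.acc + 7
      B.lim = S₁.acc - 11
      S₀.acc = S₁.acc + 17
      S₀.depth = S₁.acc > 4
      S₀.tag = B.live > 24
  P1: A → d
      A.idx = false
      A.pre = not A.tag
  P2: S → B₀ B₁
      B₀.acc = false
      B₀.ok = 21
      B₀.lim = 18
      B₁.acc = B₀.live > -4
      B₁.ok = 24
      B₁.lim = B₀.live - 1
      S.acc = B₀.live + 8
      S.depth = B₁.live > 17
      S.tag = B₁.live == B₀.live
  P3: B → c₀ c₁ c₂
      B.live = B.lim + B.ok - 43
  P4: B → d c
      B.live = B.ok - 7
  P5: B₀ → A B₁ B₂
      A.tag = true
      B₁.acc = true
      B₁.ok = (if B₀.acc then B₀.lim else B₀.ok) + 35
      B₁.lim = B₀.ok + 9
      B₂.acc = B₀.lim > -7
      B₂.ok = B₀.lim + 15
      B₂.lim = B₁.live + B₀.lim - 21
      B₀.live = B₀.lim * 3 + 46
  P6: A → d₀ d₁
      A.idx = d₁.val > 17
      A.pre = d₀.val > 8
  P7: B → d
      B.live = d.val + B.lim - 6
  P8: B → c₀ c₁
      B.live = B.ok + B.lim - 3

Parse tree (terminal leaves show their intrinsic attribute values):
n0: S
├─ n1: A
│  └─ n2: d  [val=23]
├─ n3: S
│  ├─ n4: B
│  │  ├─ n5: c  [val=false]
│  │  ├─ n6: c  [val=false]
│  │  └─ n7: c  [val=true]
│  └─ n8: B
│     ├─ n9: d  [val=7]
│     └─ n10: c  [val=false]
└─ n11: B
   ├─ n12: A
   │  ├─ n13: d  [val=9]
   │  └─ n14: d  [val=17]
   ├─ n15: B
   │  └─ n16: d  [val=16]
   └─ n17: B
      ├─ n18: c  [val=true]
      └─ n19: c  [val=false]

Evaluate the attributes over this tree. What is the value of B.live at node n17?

7

1. n1.tag = false  [false]
2. n2.val = 23  [terminal]
3. n1.idx = false  [false]
4. n1.pre = true  [not A.tag]
5. n4.acc = false  [false]
6. n4.ok = 21  [21]
7. n4.lim = 18  [18]
8. n5.val = false  [terminal]
9. n6.val = false  [terminal]
10. n7.val = true  [terminal]
11. n4.live = -4  [B.lim + B.ok - 43]
12. n8.acc = false  [B₀.live > -4]
13. n8.ok = 24  [24]
14. n8.lim = -5  [B₀.live - 1]
15. n9.val = 7  [terminal]
16. n10.val = false  [terminal]
17. n8.live = 17  [B.ok - 7]
18. n3.acc = 4  [B₀.live + 8]
19. n3.depth = false  [B₁.live > 17]
20. n3.tag = false  [B₁.live == B₀.live]
21. n11.acc = true  [S₁.tag == false]
22. n11.ok = 11  [S₁.acc + 7]
23. n11.lim = -7  [S₁.acc - 11]
24. n12.tag = true  [true]
25. n13.val = 9  [terminal]
26. n14.val = 17  [terminal]
27. n12.idx = false  [d₁.val > 17]
28. n12.pre = true  [d₀.val > 8]
29. n15.acc = true  [true]
30. n15.ok = 28  [(if B₀.acc then B₀.lim else B₀.ok) + 35]
31. n15.lim = 20  [B₀.ok + 9]
32. n16.val = 16  [terminal]
33. n15.live = 30  [d.val + B.lim - 6]
34. n17.acc = false  [B₀.lim > -7]
35. n17.ok = 8  [B₀.lim + 15]
36. n17.lim = 2  [B₁.live + B₀.lim - 21]
37. n18.val = true  [terminal]
38. n19.val = false  [terminal]
39. n17.live = 7  [B.ok + B.lim - 3]
40. n11.live = 25  [B₀.lim * 3 + 46]
41. n0.acc = 21  [S₁.acc + 17]
42. n0.depth = false  [S₁.acc > 4]
43. n0.tag = true  [B.live > 24]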